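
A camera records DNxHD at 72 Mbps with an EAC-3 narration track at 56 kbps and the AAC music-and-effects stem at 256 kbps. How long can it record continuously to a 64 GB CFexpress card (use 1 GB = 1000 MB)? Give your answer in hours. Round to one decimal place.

2.0 hours

Audio total: 56 + 256 = 312 kbps = 0.312 Mbps.
Total bitrate: 72 + 0.312 = 72.312 Mbps.
Capacity: 64 GB = 512,000 Mb.
Recording time: 512,000 / 72.312 = 7,080 s ≈ 1.97 hours.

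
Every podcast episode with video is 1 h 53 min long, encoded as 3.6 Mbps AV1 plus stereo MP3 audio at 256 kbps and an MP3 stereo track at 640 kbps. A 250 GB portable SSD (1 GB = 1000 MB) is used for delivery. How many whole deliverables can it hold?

1 h 53 min = 113 min = 6780 s
Audio total: 256 + 640 = 896 kbps = 0.896 Mbps.
Total bitrate: 4.496 Mbps.
Per item: 4.496 Mbps × 6780 s = 30,483 Mb = 3,810 MB.
Capacity: 250 GB = 2,000,000 Mb; 65.61 items → 65 complete.

65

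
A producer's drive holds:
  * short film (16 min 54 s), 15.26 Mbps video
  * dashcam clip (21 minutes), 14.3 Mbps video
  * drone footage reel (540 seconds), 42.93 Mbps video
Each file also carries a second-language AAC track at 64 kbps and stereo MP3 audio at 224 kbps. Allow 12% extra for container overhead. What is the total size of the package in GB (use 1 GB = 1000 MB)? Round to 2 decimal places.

8.05 GB

Audio total: 64 + 224 = 288 kbps = 0.288 Mbps.
short film: 15.548 Mbps × 1014 s × 1.12 = 17657.6 Mb
dashcam clip: 14.588 Mbps × 1260 s × 1.12 = 20586.6 Mb
drone footage reel: 43.218 Mbps × 540 s × 1.12 = 26138.2 Mb
Total: 64382.4 Mb = 8047.8 MB.
= 8.048 GB.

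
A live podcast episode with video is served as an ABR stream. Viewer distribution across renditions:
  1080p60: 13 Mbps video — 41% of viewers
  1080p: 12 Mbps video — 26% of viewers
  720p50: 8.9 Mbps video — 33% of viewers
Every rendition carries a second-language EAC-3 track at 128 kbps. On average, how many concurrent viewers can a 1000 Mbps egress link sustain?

Audio: 128 kbps = 0.128 Mbps.
Average per-viewer bitrate: 0.41×13.128 + 0.26×12.128 + 0.33×9.028 = 11.515 Mbps.
1000 Mbps = 1,000 Mbps; 1,000 / 11.515 = 86.84 → 86.

86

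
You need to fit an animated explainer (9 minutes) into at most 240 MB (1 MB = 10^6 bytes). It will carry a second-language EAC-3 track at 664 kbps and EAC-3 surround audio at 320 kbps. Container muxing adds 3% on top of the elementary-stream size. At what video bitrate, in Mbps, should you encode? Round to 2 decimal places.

Budget: 240 MB = 1920.0 Mb.
Stream payload after overhead: 1920.0 / 1.03 = 1864.1 Mb.
9 min = 540 s
Total bitrate budget: 1864.1 Mb / 540 s = 3.452 Mbps.
Audio total: 664 + 320 = 984 kbps = 0.984 Mbps.
Video: 3.452 − 0.984 = 2.468 Mbps.

2.47 Mbps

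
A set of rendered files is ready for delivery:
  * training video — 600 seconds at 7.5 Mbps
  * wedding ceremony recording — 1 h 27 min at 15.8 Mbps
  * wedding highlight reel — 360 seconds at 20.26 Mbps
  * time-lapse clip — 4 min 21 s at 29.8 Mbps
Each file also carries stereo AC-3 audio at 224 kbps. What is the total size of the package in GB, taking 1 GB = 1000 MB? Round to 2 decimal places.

12.94 GB

Audio: 224 kbps = 0.224 Mbps.
training video: 7.724 Mbps × 600 s = 4634.4 Mb
wedding ceremony recording: 16.024 Mbps × 5220 s = 83645.3 Mb
wedding highlight reel: 20.484 Mbps × 360 s = 7374.2 Mb
time-lapse clip: 30.024 Mbps × 261 s = 7836.3 Mb
Total: 103490.2 Mb = 12936.3 MB.
= 12.94 GB.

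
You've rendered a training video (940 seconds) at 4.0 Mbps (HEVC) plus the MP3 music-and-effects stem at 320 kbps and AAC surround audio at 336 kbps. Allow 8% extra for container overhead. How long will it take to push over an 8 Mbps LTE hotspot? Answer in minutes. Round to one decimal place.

Audio total: 320 + 336 = 656 kbps = 0.656 Mbps.
Total bitrate: 4.656 Mbps.
File: 4.656 Mbps × 940 s = 4376.6 Mb.
With 8% container overhead: ×1.08. → 4726.8 Mb.
At 8 Mbps: 4726.8 / 8 = 590.8 s ≈ 9.85 minutes.

9.8 minutes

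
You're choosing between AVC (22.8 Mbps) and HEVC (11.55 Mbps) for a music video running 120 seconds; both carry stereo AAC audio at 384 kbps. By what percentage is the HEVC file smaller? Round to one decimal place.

Audio: 384 kbps = 0.384 Mbps.
AVC: 23.184 Mbps × 120 s = 2782.1 Mb = 347.760 MB.
HEVC: 11.934 Mbps × 120 s = 1432.1 Mb = 179.010 MB.
Reduction: (1 − 179.010/347.760) × 100 = 48.52%.

48.5%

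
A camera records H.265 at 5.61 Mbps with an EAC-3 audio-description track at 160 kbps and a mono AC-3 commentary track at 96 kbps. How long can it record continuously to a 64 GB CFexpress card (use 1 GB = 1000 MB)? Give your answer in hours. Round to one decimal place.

Audio total: 160 + 96 = 256 kbps = 0.256 Mbps.
Total bitrate: 5.61 + 0.256 = 5.866 Mbps.
Capacity: 64 GB = 512,000 Mb.
Recording time: 512,000 / 5.866 = 87,283 s ≈ 24.2 hours.

24.2 hours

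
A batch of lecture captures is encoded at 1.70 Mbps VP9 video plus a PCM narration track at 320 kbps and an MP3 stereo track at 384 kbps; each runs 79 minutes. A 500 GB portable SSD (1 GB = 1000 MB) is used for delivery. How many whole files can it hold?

351

79 min = 4740 s
Audio total: 320 + 384 = 704 kbps = 0.704 Mbps.
Total bitrate: 2.404 Mbps.
Per item: 2.404 Mbps × 4740 s = 11,395 Mb = 1,424 MB.
Capacity: 500 GB = 4,000,000 Mb; 351.03 items → 351 complete.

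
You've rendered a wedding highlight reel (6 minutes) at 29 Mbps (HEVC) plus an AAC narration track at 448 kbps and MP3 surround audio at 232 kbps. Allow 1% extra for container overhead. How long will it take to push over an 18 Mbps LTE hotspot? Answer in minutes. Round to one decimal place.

6 min = 360 s
Audio total: 448 + 232 = 680 kbps = 0.680 Mbps.
Total bitrate: 29.680 Mbps.
File: 29.680 Mbps × 360 s = 10684.8 Mb.
With 1% container overhead: ×1.01. → 10791.6 Mb.
At 18 Mbps: 10791.6 / 18 = 599.5 s ≈ 9.99 minutes.

10.0 minutes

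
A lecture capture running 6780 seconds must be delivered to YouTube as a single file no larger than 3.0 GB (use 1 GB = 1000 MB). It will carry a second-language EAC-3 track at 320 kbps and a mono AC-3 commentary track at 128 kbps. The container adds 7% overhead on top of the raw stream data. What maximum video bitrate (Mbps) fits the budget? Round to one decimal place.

2.9 Mbps

Budget: 3.0 GB = 24000.0 Mb.
Stream payload after overhead: 24000.0 / 1.07 = 22429.9 Mb.
Total bitrate budget: 22429.9 Mb / 6780 s = 3.308 Mbps.
Audio total: 320 + 128 = 448 kbps = 0.448 Mbps.
Video: 3.308 − 0.448 = 2.860 Mbps.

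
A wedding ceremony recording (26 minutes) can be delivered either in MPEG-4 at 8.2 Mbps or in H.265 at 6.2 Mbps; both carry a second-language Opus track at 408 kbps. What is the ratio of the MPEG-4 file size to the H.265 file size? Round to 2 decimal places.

1.30

26 min = 1560 s
Audio: 408 kbps = 0.408 Mbps.
MPEG-4: 8.608 Mbps × 1560 s = 13428.5 Mb = 1.679 GB.
H.265: 6.608 Mbps × 1560 s = 10308.5 Mb = 1.289 GB.
Ratio: 1.679 / 1.289 = 1.303.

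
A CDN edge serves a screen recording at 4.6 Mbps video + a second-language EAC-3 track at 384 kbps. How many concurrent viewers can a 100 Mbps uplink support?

Audio: 384 kbps = 0.384 Mbps.
Per-viewer media rate: 4.984 Mbps.
100 Mbps = 100.0 Mbps; 100.0 / 4.984 = 20.06 → 20 viewers.

20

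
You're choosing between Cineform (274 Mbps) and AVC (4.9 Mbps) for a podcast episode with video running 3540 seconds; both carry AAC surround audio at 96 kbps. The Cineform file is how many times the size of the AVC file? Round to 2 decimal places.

54.86

Audio: 96 kbps = 0.096 Mbps.
Cineform: 274.096 Mbps × 3540 s = 970299.8 Mb = 121.287 GB.
AVC: 4.996 Mbps × 3540 s = 17685.8 Mb = 2.211 GB.
Ratio: 121.287 / 2.211 = 54.863.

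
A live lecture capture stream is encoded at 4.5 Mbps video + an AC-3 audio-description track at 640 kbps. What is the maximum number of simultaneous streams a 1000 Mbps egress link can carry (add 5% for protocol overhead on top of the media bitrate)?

185

Audio: 640 kbps = 0.640 Mbps.
Per-viewer media rate: 5.140 Mbps.
On the wire with 5% overhead: 5.397 Mbps.
1000 Mbps = 1,000 Mbps; 1,000 / 5.397 = 185.29 → 185 viewers.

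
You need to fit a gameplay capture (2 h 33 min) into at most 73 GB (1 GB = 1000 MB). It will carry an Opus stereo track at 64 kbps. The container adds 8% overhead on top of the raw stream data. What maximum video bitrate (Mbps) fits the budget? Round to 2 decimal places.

Budget: 73 GB = 584000.0 Mb.
Stream payload after overhead: 584000.0 / 1.08 = 540740.7 Mb.
2 h 33 min = 153 min = 9180 s
Total bitrate budget: 540740.7 Mb / 9180 s = 58.904 Mbps.
Audio: 64 kbps = 0.064 Mbps.
Video: 58.904 − 0.064 = 58.840 Mbps.

58.84 Mbps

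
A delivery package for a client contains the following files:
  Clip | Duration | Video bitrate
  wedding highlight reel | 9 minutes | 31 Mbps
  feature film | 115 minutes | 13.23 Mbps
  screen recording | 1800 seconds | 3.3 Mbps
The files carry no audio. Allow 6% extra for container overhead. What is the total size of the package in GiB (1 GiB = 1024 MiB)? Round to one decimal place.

wedding highlight reel: 31.000 Mbps × 540 s × 1.06 = 17744.4 Mb
feature film: 13.230 Mbps × 6900 s × 1.06 = 96764.2 Mb
screen recording: 3.300 Mbps × 1800 s × 1.06 = 6296.4 Mb
Total: 120805.0 Mb = 15100.6 MB.
= 14.06 GiB.

14.1 GiB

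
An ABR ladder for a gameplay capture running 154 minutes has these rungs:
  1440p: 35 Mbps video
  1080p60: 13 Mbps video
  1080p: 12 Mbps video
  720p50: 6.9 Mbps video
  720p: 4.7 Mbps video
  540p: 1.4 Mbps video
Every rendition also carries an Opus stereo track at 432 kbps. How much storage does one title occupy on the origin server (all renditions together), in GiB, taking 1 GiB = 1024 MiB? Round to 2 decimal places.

154 min = 9240 s
Audio: 432 kbps = 0.432 Mbps.
Sum of rendition bitrates: (35+0.432) + (13+0.432) + (12+0.432) + (6.9+0.432) + (4.7+0.432) + (1.4+0.432) = 75.592 Mbps.
× 9240 s = 698,470 Mb = 87,309 MB = 81.31 GiB.

81.31 GiB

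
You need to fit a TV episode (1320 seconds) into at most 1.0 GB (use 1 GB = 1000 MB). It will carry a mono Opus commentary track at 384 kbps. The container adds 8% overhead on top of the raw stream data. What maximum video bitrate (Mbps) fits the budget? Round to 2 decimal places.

5.23 Mbps

Budget: 1.0 GB = 8000.0 Mb.
Stream payload after overhead: 8000.0 / 1.08 = 7407.4 Mb.
Total bitrate budget: 7407.4 Mb / 1320 s = 5.612 Mbps.
Audio: 384 kbps = 0.384 Mbps.
Video: 5.612 − 0.384 = 5.228 Mbps.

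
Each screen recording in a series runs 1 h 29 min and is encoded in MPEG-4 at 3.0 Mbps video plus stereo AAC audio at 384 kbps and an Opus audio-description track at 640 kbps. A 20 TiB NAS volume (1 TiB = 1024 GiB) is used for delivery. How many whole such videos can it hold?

1 h 29 min = 89 min = 5340 s
Audio total: 384 + 640 = 1024 kbps = 1.024 Mbps.
Total bitrate: 4.024 Mbps.
Per item: 4.024 Mbps × 5340 s = 21,488 Mb = 2,686 MB.
Capacity: 20 TiB = 175,921,860 Mb; 8186.92 items → 8186 complete.

8186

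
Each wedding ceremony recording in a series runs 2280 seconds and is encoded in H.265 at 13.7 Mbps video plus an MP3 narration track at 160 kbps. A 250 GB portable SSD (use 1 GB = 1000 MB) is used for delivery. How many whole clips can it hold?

Audio: 160 kbps = 0.160 Mbps.
Total bitrate: 13.860 Mbps.
Per item: 13.860 Mbps × 2280 s = 31,601 Mb = 3,950 MB.
Capacity: 250 GB = 2,000,000 Mb; 63.29 items → 63 complete.

63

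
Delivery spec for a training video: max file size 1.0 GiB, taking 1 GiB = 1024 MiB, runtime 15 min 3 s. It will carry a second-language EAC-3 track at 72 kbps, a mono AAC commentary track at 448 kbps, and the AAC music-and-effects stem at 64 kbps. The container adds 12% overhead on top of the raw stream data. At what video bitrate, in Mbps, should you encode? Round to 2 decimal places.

7.91 Mbps

Budget: 1.0 GiB = 8589.9 Mb.
Stream payload after overhead: 8589.9 / 1.12 = 7669.6 Mb.
15 min 3 s = 903 s
Total bitrate budget: 7669.6 Mb / 903 s = 8.493 Mbps.
Audio total: 72 + 448 + 64 = 584 kbps = 0.584 Mbps.
Video: 8.493 − 0.584 = 7.909 Mbps.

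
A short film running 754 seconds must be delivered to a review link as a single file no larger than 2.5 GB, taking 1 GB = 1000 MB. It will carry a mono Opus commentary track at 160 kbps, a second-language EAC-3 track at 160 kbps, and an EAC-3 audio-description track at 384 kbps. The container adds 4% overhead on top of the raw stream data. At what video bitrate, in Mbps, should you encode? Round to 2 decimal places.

Budget: 2.5 GB = 20000.0 Mb.
Stream payload after overhead: 20000.0 / 1.04 = 19230.8 Mb.
Total bitrate budget: 19230.8 Mb / 754 s = 25.505 Mbps.
Audio total: 160 + 160 + 384 = 704 kbps = 0.704 Mbps.
Video: 25.505 − 0.704 = 24.801 Mbps.

24.80 Mbps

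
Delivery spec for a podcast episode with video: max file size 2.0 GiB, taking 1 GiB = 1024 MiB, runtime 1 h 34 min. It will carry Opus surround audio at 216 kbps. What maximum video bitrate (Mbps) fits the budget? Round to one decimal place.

Budget: 2.0 GiB = 17179.9 Mb.
1 h 34 min = 94 min = 5640 s
Total bitrate budget: 17179.9 Mb / 5640 s = 3.046 Mbps.
Audio: 216 kbps = 0.216 Mbps.
Video: 3.046 − 0.216 = 2.830 Mbps.

2.8 Mbps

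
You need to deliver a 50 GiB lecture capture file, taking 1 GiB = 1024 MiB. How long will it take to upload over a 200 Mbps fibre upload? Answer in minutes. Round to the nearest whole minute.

36 minutes

File: 50 GiB = 429496.7 Mb.
At 200 Mbps: 429496.7 / 200 = 2147.5 s ≈ 35.8 minutes.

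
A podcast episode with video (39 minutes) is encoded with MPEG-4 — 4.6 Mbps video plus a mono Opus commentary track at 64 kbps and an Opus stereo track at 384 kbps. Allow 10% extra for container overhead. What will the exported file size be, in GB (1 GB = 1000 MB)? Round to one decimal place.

1.6 GB

39 min = 2340 s
Audio total: 64 + 384 = 448 kbps = 0.448 Mbps.
Total bitrate: 4.6 + 0.448 = 5.048 Mbps.
Stream data: 5.048 Mbps × 2340 s = 11812.3 Mb.
With 10% container overhead: ×1.10.
12,994 Mb ÷ 8 = 1,624 MB → 1.624 GB.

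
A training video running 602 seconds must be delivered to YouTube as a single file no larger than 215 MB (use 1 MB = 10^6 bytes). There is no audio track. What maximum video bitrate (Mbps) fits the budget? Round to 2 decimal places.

Budget: 215 MB = 1720.0 Mb.
Total bitrate budget: 1720.0 Mb / 602 s = 2.857 Mbps.

2.86 Mbps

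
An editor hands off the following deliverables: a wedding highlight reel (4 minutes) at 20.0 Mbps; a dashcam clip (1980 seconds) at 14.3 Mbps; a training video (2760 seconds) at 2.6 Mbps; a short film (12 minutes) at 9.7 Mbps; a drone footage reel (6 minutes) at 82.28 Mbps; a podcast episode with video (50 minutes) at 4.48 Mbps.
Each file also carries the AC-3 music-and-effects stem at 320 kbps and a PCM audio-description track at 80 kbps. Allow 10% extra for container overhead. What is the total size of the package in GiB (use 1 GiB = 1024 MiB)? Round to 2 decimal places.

12.03 GiB

Audio total: 320 + 80 = 400 kbps = 0.400 Mbps.
wedding highlight reel: 20.400 Mbps × 240 s × 1.10 = 5385.6 Mb
dashcam clip: 14.700 Mbps × 1980 s × 1.10 = 32016.6 Mb
training video: 3.000 Mbps × 2760 s × 1.10 = 9108.0 Mb
short film: 10.100 Mbps × 720 s × 1.10 = 7999.2 Mb
drone footage reel: 82.680 Mbps × 360 s × 1.10 = 32741.3 Mb
podcast episode with video: 4.880 Mbps × 3000 s × 1.10 = 16104.0 Mb
Total: 103354.7 Mb = 12919.3 MB.
= 12.03 GiB.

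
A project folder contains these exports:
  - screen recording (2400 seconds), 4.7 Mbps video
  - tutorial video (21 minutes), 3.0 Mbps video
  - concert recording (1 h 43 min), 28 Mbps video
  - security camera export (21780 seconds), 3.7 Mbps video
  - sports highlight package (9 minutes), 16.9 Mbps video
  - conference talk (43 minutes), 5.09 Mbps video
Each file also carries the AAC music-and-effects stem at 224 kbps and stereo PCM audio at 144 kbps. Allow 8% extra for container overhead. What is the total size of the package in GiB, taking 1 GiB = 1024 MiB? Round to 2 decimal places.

38.19 GiB

Audio total: 224 + 144 = 368 kbps = 0.368 Mbps.
screen recording: 5.068 Mbps × 2400 s × 1.08 = 13136.3 Mb
tutorial video: 3.368 Mbps × 1260 s × 1.08 = 4583.2 Mb
concert recording: 28.368 Mbps × 6180 s × 1.08 = 189339.4 Mb
security camera export: 4.068 Mbps × 21780 s × 1.08 = 95689.1 Mb
sports highlight package: 17.268 Mbps × 540 s × 1.08 = 10070.7 Mb
conference talk: 5.458 Mbps × 2580 s × 1.08 = 15208.2 Mb
Total: 328026.8 Mb = 41003.4 MB.
= 38.19 GiB.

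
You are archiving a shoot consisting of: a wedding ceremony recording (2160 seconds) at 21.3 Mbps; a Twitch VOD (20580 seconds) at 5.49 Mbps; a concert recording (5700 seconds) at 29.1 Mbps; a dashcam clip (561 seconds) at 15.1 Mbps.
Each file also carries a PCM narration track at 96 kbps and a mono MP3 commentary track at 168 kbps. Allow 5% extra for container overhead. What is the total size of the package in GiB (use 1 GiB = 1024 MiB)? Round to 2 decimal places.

41.68 GiB

Audio total: 96 + 168 = 264 kbps = 0.264 Mbps.
wedding ceremony recording: 21.564 Mbps × 2160 s × 1.05 = 48907.2 Mb
Twitch VOD: 5.754 Mbps × 20580 s × 1.05 = 124338.2 Mb
concert recording: 29.364 Mbps × 5700 s × 1.05 = 175743.5 Mb
dashcam clip: 15.364 Mbps × 561 s × 1.05 = 9050.2 Mb
Total: 358039.0 Mb = 44754.9 MB.
= 41.68 GiB.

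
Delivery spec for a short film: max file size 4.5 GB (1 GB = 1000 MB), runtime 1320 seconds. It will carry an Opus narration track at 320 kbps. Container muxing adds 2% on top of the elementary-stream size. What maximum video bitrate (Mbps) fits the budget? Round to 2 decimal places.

Budget: 4.5 GB = 36000.0 Mb.
Stream payload after overhead: 36000.0 / 1.02 = 35294.1 Mb.
Total bitrate budget: 35294.1 Mb / 1320 s = 26.738 Mbps.
Audio: 320 kbps = 0.320 Mbps.
Video: 26.738 − 0.320 = 26.418 Mbps.

26.42 Mbps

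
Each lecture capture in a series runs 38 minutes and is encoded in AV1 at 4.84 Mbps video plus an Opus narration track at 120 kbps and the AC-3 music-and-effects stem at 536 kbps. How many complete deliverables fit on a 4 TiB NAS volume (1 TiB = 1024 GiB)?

38 min = 2280 s
Audio total: 120 + 536 = 656 kbps = 0.656 Mbps.
Total bitrate: 5.496 Mbps.
Per item: 5.496 Mbps × 2280 s = 12,531 Mb = 1,566 MB.
Capacity: 4 TiB = 35,184,372 Mb; 2807.81 items → 2807 complete.

2807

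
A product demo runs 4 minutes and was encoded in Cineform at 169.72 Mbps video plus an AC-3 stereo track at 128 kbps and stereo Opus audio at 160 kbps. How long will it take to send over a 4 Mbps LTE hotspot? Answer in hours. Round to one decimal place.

4 min = 240 s
Audio total: 128 + 160 = 288 kbps = 0.288 Mbps.
Total bitrate: 170.008 Mbps.
File: 170.008 Mbps × 240 s = 40801.9 Mb.
At 4 Mbps: 40801.9 / 4 = 10200.5 s ≈ 2.83 hours.

2.8 hours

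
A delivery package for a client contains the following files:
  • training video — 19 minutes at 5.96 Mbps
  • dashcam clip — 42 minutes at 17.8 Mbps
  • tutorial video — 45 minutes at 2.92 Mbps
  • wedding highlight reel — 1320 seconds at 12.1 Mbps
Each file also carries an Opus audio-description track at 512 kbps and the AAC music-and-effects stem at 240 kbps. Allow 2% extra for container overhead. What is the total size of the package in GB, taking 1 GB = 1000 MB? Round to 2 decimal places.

10.36 GB

Audio total: 512 + 240 = 752 kbps = 0.752 Mbps.
training video: 6.712 Mbps × 1140 s × 1.02 = 7804.7 Mb
dashcam clip: 18.552 Mbps × 2520 s × 1.02 = 47686.1 Mb
tutorial video: 3.672 Mbps × 2700 s × 1.02 = 10112.7 Mb
wedding highlight reel: 12.852 Mbps × 1320 s × 1.02 = 17303.9 Mb
Total: 82907.4 Mb = 10363.4 MB.
= 10.36 GB.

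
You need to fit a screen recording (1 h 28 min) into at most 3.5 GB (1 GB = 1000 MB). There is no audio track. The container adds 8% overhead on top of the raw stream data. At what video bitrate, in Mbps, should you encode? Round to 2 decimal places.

Budget: 3.5 GB = 28000.0 Mb.
Stream payload after overhead: 28000.0 / 1.08 = 25925.9 Mb.
1 h 28 min = 88 min = 5280 s
Total bitrate budget: 25925.9 Mb / 5280 s = 4.910 Mbps.

4.91 Mbps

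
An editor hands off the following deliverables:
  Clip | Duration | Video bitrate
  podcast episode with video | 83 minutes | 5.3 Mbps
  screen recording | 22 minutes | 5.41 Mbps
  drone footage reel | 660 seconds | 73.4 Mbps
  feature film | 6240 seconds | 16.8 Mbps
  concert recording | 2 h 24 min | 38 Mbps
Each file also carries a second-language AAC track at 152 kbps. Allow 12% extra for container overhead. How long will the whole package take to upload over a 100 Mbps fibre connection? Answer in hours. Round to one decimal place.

1.6 hours

Audio: 152 kbps = 0.152 Mbps.
podcast episode with video: 5.452 Mbps × 4980 s × 1.12 = 30409.1 Mb
screen recording: 5.562 Mbps × 1320 s × 1.12 = 8222.9 Mb
drone footage reel: 73.552 Mbps × 660 s × 1.12 = 54369.6 Mb
feature film: 16.952 Mbps × 6240 s × 1.12 = 118474.1 Mb
concert recording: 38.152 Mbps × 8640 s × 1.12 = 369189.3 Mb
Total: 580665.0 Mb = 72583.1 MB.
At 100 Mbps: 580665.0 / 100 = 5807 s ≈ 1.61 hours.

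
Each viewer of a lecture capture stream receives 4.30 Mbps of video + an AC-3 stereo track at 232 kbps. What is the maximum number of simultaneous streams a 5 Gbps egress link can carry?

1103

Audio: 232 kbps = 0.232 Mbps.
Per-viewer media rate: 4.532 Mbps.
5 Gbps = 5,000 Mbps; 5,000 / 4.532 = 1103.27 → 1103 viewers.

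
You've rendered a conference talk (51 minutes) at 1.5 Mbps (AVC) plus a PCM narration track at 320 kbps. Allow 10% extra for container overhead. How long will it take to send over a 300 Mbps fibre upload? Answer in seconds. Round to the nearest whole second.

51 min = 3060 s
Audio: 320 kbps = 0.320 Mbps.
Total bitrate: 1.820 Mbps.
File: 1.820 Mbps × 3060 s = 5569.2 Mb.
With 10% container overhead: ×1.10. → 6126.1 Mb.
At 300 Mbps: 6126.1 / 300 = 20.4 s ≈ 20.4 seconds.

20 seconds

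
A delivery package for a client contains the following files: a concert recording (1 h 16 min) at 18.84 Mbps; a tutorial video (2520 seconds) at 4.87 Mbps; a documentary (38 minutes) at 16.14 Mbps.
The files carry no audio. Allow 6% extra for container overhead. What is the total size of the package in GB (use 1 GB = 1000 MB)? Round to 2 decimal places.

17.89 GB

concert recording: 18.840 Mbps × 4560 s × 1.06 = 91065.0 Mb
tutorial video: 4.870 Mbps × 2520 s × 1.06 = 13008.7 Mb
documentary: 16.140 Mbps × 2280 s × 1.06 = 39007.2 Mb
Total: 143080.9 Mb = 17885.1 MB.
= 17.89 GB.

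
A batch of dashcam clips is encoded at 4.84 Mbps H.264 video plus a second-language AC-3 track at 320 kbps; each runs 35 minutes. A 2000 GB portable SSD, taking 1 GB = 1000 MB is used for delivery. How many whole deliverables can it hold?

35 min = 2100 s
Audio: 320 kbps = 0.320 Mbps.
Total bitrate: 5.160 Mbps.
Per item: 5.160 Mbps × 2100 s = 10,836 Mb = 1,354 MB.
Capacity: 2000 GB = 16,000,000 Mb; 1476.56 items → 1476 complete.

1476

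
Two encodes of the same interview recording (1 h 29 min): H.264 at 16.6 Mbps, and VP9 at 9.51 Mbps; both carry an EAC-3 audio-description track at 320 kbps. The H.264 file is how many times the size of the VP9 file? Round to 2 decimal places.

1 h 29 min = 89 min = 5340 s
Audio: 320 kbps = 0.320 Mbps.
H.264: 16.920 Mbps × 5340 s = 90352.8 Mb = 10.518 GiB.
VP9: 9.830 Mbps × 5340 s = 52492.2 Mb = 6.111 GiB.
Ratio: 10.518 / 6.111 = 1.721.

1.72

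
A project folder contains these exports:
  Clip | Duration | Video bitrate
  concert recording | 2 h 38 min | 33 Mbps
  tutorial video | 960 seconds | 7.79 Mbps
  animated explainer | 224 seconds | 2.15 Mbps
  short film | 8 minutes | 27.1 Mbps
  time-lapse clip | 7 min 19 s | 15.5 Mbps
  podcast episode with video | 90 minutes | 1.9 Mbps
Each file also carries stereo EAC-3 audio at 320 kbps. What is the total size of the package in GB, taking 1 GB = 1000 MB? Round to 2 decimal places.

44.54 GB

Audio: 320 kbps = 0.320 Mbps.
concert recording: 33.320 Mbps × 9480 s = 315873.6 Mb
tutorial video: 8.110 Mbps × 960 s = 7785.6 Mb
animated explainer: 2.470 Mbps × 224 s = 553.3 Mb
short film: 27.420 Mbps × 480 s = 13161.6 Mb
time-lapse clip: 15.820 Mbps × 439 s = 6945.0 Mb
podcast episode with video: 2.220 Mbps × 5400 s = 11988.0 Mb
Total: 356307.1 Mb = 44538.4 MB.
= 44.54 GB.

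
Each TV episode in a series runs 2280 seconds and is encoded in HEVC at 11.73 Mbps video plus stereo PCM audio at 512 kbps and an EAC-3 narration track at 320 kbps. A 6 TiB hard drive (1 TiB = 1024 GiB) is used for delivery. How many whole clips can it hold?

Audio total: 512 + 320 = 832 kbps = 0.832 Mbps.
Total bitrate: 12.562 Mbps.
Per item: 12.562 Mbps × 2280 s = 28,641 Mb = 3,580 MB.
Capacity: 6 TiB = 52,776,558 Mb; 1842.67 items → 1842 complete.

1842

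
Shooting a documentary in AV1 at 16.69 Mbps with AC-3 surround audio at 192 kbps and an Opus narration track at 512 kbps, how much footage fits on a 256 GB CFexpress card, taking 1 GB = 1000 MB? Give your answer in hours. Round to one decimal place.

32.7 hours

Audio total: 192 + 512 = 704 kbps = 0.704 Mbps.
Total bitrate: 16.69 + 0.704 = 17.394 Mbps.
Capacity: 256 GB = 2,048,000 Mb.
Recording time: 2,048,000 / 17.394 = 117,742 s ≈ 32.7 hours.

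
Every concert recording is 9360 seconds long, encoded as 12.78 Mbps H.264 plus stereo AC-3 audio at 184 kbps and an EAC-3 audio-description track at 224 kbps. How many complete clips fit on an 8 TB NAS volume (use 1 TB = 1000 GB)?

518

Audio total: 184 + 224 = 408 kbps = 0.408 Mbps.
Total bitrate: 13.188 Mbps.
Per item: 13.188 Mbps × 9360 s = 123,440 Mb = 15,430 MB.
Capacity: 8 TB = 64,000,000 Mb; 518.47 items → 518 complete.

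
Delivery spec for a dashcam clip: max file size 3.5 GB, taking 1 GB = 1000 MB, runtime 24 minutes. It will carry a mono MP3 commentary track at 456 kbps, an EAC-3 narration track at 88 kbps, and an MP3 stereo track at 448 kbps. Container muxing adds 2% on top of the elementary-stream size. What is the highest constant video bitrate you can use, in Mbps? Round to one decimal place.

18.1 Mbps

Budget: 3.5 GB = 28000.0 Mb.
Stream payload after overhead: 28000.0 / 1.02 = 27451.0 Mb.
24 min = 1440 s
Total bitrate budget: 27451.0 Mb / 1440 s = 19.063 Mbps.
Audio total: 456 + 88 + 448 = 992 kbps = 0.992 Mbps.
Video: 19.063 − 0.992 = 18.071 Mbps.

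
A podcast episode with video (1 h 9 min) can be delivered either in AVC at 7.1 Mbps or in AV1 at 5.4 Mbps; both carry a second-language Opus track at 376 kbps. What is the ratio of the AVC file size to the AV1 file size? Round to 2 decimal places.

1 h 9 min = 69 min = 4140 s
Audio: 376 kbps = 0.376 Mbps.
AVC: 7.476 Mbps × 4140 s = 30950.6 Mb = 3.869 GB.
AV1: 5.776 Mbps × 4140 s = 23912.6 Mb = 2.989 GB.
Ratio: 3.869 / 2.989 = 1.294.

1.29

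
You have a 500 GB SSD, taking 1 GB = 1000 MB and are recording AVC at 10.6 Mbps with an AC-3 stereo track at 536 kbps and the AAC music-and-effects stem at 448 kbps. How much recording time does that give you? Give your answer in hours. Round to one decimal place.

95.9 hours

Audio total: 536 + 448 = 984 kbps = 0.984 Mbps.
Total bitrate: 10.6 + 0.984 = 11.584 Mbps.
Capacity: 500 GB = 4,000,000 Mb.
Recording time: 4,000,000 / 11.584 = 345,304 s ≈ 95.9 hours.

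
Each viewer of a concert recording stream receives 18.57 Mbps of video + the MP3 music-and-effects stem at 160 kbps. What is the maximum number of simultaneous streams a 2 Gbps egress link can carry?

Audio: 160 kbps = 0.160 Mbps.
Per-viewer media rate: 18.730 Mbps.
2 Gbps = 2,000 Mbps; 2,000 / 18.730 = 106.78 → 106 viewers.

106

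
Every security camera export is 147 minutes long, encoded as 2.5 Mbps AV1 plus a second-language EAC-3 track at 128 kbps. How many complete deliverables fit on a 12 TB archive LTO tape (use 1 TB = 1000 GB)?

147 min = 8820 s
Audio: 128 kbps = 0.128 Mbps.
Total bitrate: 2.628 Mbps.
Per item: 2.628 Mbps × 8820 s = 23,179 Mb = 2,897 MB.
Capacity: 12 TB = 96,000,000 Mb; 4141.69 items → 4141 complete.

4141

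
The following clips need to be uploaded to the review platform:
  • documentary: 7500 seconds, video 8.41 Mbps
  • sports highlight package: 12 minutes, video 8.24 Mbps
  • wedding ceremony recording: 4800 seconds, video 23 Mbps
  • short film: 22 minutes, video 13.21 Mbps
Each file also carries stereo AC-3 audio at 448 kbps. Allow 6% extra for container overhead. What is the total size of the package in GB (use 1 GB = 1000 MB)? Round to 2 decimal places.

26.93 GB

Audio: 448 kbps = 0.448 Mbps.
documentary: 8.858 Mbps × 7500 s × 1.06 = 70421.1 Mb
sports highlight package: 8.688 Mbps × 720 s × 1.06 = 6630.7 Mb
wedding ceremony recording: 23.448 Mbps × 4800 s × 1.06 = 119303.4 Mb
short film: 13.658 Mbps × 1320 s × 1.06 = 19110.3 Mb
Total: 215465.5 Mb = 26933.2 MB.
= 26.93 GB.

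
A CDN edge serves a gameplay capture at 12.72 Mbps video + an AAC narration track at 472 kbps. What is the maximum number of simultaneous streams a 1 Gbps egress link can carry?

75

Audio: 472 kbps = 0.472 Mbps.
Per-viewer media rate: 13.192 Mbps.
1 Gbps = 1,000 Mbps; 1,000 / 13.192 = 75.80 → 75 viewers.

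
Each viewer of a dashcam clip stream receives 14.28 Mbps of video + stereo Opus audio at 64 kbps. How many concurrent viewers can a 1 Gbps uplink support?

Audio: 64 kbps = 0.064 Mbps.
Per-viewer media rate: 14.344 Mbps.
1 Gbps = 1,000 Mbps; 1,000 / 14.344 = 69.72 → 69 viewers.

69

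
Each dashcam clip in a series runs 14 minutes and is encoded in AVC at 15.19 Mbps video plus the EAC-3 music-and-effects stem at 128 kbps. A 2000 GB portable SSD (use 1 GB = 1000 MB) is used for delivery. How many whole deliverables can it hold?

1243

14 min = 840 s
Audio: 128 kbps = 0.128 Mbps.
Total bitrate: 15.318 Mbps.
Per item: 15.318 Mbps × 840 s = 12,867 Mb = 1,608 MB.
Capacity: 2000 GB = 16,000,000 Mb; 1243.48 items → 1243 complete.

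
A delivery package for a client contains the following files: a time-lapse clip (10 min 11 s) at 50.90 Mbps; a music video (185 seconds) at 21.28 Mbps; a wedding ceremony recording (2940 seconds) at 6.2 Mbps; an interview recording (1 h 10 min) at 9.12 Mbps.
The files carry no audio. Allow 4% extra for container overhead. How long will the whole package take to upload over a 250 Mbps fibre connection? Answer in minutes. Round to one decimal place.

time-lapse clip: 50.900 Mbps × 611 s × 1.04 = 32343.9 Mb
music video: 21.280 Mbps × 185 s × 1.04 = 4094.3 Mb
wedding ceremony recording: 6.200 Mbps × 2940 s × 1.04 = 18957.1 Mb
interview recording: 9.120 Mbps × 4200 s × 1.04 = 39836.2 Mb
Total: 95231.4 Mb = 11903.9 MB.
At 250 Mbps: 95231.4 / 250 = 381 s ≈ 6.35 minutes.

6.3 minutes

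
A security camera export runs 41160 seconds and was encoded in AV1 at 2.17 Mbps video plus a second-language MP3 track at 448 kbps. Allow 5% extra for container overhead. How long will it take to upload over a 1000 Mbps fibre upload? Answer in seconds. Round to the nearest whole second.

113 seconds

Audio: 448 kbps = 0.448 Mbps.
Total bitrate: 2.618 Mbps.
File: 2.618 Mbps × 41160 s = 107756.9 Mb.
With 5% container overhead: ×1.05. → 113144.7 Mb.
At 1000 Mbps: 113144.7 / 1000 = 113.1 s ≈ 113 seconds.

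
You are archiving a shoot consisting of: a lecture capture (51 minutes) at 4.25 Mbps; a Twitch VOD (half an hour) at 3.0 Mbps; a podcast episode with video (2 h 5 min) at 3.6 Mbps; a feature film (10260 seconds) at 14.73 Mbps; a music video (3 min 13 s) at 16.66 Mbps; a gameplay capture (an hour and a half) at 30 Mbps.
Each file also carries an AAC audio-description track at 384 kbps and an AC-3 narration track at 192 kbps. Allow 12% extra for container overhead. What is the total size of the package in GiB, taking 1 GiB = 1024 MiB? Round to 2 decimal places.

49.29 GiB

Audio total: 384 + 192 = 576 kbps = 0.576 Mbps.
lecture capture: 4.826 Mbps × 3060 s × 1.12 = 16539.7 Mb
Twitch VOD: 3.576 Mbps × 1800 s × 1.12 = 7209.2 Mb
podcast episode with video: 4.176 Mbps × 7500 s × 1.12 = 35078.4 Mb
feature film: 15.306 Mbps × 10260 s × 1.12 = 175884.3 Mb
music video: 17.236 Mbps × 193 s × 1.12 = 3725.7 Mb
gameplay capture: 30.576 Mbps × 5400 s × 1.12 = 184923.6 Mb
Total: 423361.0 Mb = 52920.1 MB.
= 49.29 GiB.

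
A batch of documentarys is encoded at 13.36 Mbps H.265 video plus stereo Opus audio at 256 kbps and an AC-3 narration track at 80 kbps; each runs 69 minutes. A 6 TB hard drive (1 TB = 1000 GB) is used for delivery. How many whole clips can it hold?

69 min = 4140 s
Audio total: 256 + 80 = 336 kbps = 0.336 Mbps.
Total bitrate: 13.696 Mbps.
Per item: 13.696 Mbps × 4140 s = 56,701 Mb = 7,088 MB.
Capacity: 6 TB = 48,000,000 Mb; 846.54 items → 846 complete.

846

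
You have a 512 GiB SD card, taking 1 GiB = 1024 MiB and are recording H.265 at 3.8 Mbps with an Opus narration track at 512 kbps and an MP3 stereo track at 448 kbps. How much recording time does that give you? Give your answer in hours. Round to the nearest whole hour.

Audio total: 512 + 448 = 960 kbps = 0.960 Mbps.
Total bitrate: 3.8 + 0.960 = 4.760 Mbps.
Capacity: 512 GiB = 4,398,047 Mb.
Recording time: 4,398,047 / 4.760 = 923,959 s ≈ 257 hours.

257 hours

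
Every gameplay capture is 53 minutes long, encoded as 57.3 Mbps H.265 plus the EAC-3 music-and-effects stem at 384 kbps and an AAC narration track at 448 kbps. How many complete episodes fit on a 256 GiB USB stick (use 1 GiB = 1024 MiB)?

53 min = 3180 s
Audio total: 384 + 448 = 832 kbps = 0.832 Mbps.
Total bitrate: 58.132 Mbps.
Per item: 58.132 Mbps × 3180 s = 184,860 Mb = 23,107 MB.
Capacity: 256 GiB = 2,199,023 Mb; 11.90 items → 11 complete.

11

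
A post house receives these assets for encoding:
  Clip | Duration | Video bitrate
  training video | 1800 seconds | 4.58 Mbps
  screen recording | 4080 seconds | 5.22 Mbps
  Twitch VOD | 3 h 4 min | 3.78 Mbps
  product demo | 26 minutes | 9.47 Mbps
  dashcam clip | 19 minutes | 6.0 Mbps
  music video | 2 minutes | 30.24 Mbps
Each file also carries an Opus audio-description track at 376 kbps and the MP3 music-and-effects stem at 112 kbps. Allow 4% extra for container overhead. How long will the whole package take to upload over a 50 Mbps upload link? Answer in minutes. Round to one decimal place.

36.8 minutes

Audio total: 376 + 112 = 488 kbps = 0.488 Mbps.
training video: 5.068 Mbps × 1800 s × 1.04 = 9487.3 Mb
screen recording: 5.708 Mbps × 4080 s × 1.04 = 24220.2 Mb
Twitch VOD: 4.268 Mbps × 11040 s × 1.04 = 49003.5 Mb
product demo: 9.958 Mbps × 1560 s × 1.04 = 16155.9 Mb
dashcam clip: 6.488 Mbps × 1140 s × 1.04 = 7692.2 Mb
music video: 30.728 Mbps × 120 s × 1.04 = 3834.9 Mb
Total: 110393.8 Mb = 13799.2 MB.
At 50 Mbps: 110393.8 / 50 = 2208 s ≈ 36.8 minutes.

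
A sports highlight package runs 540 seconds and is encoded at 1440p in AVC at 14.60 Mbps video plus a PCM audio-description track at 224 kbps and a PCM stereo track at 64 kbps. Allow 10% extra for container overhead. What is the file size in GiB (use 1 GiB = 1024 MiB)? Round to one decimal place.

1.0 GiB

Audio total: 224 + 64 = 288 kbps = 0.288 Mbps.
Total bitrate: 14.60 + 0.288 = 14.888 Mbps.
Stream data: 14.888 Mbps × 540 s = 8039.5 Mb.
With 10% container overhead: ×1.10.
8,843 Mb = 1,105,434,000 bytes ÷ 1,073,741,824 = 1.030 GiB.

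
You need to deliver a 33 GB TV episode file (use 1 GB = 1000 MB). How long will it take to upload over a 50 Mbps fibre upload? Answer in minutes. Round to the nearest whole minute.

88 minutes

File: 33 GB = 264000.0 Mb.
At 50 Mbps: 264000.0 / 50 = 5280.0 s ≈ 88 minutes.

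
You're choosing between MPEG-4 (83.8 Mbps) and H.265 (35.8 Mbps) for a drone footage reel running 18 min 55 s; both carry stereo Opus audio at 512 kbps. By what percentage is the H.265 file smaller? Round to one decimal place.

56.9%

18 min 55 s = 1135 s
Audio: 512 kbps = 0.512 Mbps.
MPEG-4: 84.312 Mbps × 1135 s = 95694.1 Mb = 11.962 GB.
H.265: 36.312 Mbps × 1135 s = 41214.1 Mb = 5.152 GB.
Reduction: (1 − 5.152/11.962) × 100 = 56.93%.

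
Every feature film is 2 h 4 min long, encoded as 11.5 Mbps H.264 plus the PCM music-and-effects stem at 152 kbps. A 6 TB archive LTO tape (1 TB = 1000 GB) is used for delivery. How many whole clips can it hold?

553

2 h 4 min = 124 min = 7440 s
Audio: 152 kbps = 0.152 Mbps.
Total bitrate: 11.652 Mbps.
Per item: 11.652 Mbps × 7440 s = 86,691 Mb = 10,836 MB.
Capacity: 6 TB = 48,000,000 Mb; 553.69 items → 553 complete.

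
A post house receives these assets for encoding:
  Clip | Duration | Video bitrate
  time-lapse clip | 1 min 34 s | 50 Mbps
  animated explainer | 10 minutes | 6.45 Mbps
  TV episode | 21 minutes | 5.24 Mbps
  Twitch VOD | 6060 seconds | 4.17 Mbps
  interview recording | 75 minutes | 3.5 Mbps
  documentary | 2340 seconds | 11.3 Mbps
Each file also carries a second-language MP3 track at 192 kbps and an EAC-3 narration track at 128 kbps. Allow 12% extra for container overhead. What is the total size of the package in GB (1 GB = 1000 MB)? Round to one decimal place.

Audio total: 192 + 128 = 320 kbps = 0.320 Mbps.
time-lapse clip: 50.320 Mbps × 94 s × 1.12 = 5297.7 Mb
animated explainer: 6.770 Mbps × 600 s × 1.12 = 4549.4 Mb
TV episode: 5.560 Mbps × 1260 s × 1.12 = 7846.3 Mb
Twitch VOD: 4.490 Mbps × 6060 s × 1.12 = 30474.5 Mb
interview recording: 3.820 Mbps × 4500 s × 1.12 = 19252.8 Mb
documentary: 11.620 Mbps × 2340 s × 1.12 = 30453.7 Mb
Total: 97874.4 Mb = 12234.3 MB.
= 12.23 GB.

12.2 GB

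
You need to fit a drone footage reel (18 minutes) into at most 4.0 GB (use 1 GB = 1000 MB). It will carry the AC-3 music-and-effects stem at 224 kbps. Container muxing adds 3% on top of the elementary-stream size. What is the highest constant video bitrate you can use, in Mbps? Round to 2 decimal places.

28.54 Mbps

Budget: 4.0 GB = 32000.0 Mb.
Stream payload after overhead: 32000.0 / 1.03 = 31068.0 Mb.
18 min = 1080 s
Total bitrate budget: 31068.0 Mb / 1080 s = 28.767 Mbps.
Audio: 224 kbps = 0.224 Mbps.
Video: 28.767 − 0.224 = 28.543 Mbps.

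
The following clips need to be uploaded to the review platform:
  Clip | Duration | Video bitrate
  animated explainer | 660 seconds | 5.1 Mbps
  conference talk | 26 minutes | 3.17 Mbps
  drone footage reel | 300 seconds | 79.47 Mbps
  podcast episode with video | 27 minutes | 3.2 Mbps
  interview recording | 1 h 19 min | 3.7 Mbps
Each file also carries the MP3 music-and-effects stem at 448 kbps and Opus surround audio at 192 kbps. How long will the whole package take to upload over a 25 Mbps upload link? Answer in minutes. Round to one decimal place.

40.4 minutes

Audio total: 448 + 192 = 640 kbps = 0.640 Mbps.
animated explainer: 5.740 Mbps × 660 s = 3788.4 Mb
conference talk: 3.810 Mbps × 1560 s = 5943.6 Mb
drone footage reel: 80.110 Mbps × 300 s = 24033.0 Mb
podcast episode with video: 3.840 Mbps × 1620 s = 6220.8 Mb
interview recording: 4.340 Mbps × 4740 s = 20571.6 Mb
Total: 60557.4 Mb = 7569.7 MB.
At 25 Mbps: 60557.4 / 25 = 2422 s ≈ 40.4 minutes.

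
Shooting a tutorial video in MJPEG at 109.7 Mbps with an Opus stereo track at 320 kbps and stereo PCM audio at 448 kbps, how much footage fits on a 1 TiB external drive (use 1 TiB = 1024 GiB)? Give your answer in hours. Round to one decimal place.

Audio total: 320 + 448 = 768 kbps = 0.768 Mbps.
Total bitrate: 109.7 + 0.768 = 110.468 Mbps.
Capacity: 1 TiB = 8,796,093 Mb.
Recording time: 8,796,093 / 110.468 = 79,626 s ≈ 22.1 hours.

22.1 hours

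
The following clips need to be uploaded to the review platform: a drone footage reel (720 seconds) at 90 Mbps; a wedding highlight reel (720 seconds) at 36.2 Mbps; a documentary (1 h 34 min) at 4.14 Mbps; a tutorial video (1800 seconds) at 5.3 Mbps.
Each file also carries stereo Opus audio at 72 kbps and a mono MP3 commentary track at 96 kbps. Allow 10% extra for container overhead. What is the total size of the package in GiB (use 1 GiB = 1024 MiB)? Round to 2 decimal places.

Audio total: 72 + 96 = 168 kbps = 0.168 Mbps.
drone footage reel: 90.168 Mbps × 720 s × 1.10 = 71413.1 Mb
wedding highlight reel: 36.368 Mbps × 720 s × 1.10 = 28803.5 Mb
documentary: 4.308 Mbps × 5640 s × 1.10 = 26726.8 Mb
tutorial video: 5.468 Mbps × 1800 s × 1.10 = 10826.6 Mb
Total: 137770.0 Mb = 17221.2 MB.
= 16.04 GiB.

16.04 GiB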